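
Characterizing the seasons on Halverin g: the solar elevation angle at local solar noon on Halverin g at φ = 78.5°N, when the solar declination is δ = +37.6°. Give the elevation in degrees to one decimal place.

At local noon the hour angle is zero, so the zenith angle equals |φ − δ| = |+78.5° − (+37.600°)| = 40.900°.
Elevation = 90° − 40.900° = 49.1°.

49.1°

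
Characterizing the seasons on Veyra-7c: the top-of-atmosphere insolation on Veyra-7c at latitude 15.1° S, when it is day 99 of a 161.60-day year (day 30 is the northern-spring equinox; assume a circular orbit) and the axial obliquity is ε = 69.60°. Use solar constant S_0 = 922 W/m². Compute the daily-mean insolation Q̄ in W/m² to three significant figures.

Solar longitude: L_s = 360° × (99 − 30)/161.60 = 153.713°.
sin δ = sin 69.60° × sin 153.713° = 0.41509, so δ = +24.525°.
cos h₀ = −tan(-15.1°) tan(+24.525°) = 0.1231, h₀ = 1.4474 rad.
Bracket: h₀ sin ϕ sin δ + cos ϕ cos δ sin h₀ = 1.4474×-0.26050×0.41509 + 0.96547×0.90978×0.99239 = -0.156509 + 0.871681 = 0.715172.
Q̄ = (S_0/π) × [bracket] = (922/π) × 0.715172 = 209.9 W/m².

Q̄ ≈ 210 W/m²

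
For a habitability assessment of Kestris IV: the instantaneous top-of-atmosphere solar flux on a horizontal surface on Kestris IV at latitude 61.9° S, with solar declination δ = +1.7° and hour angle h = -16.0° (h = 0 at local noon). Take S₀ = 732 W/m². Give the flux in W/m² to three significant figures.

cos θ_z = sin φ sin δ + cos φ cos δ cos h = -0.026169 + 0.452566 = 0.426397.
Flux = S₀ · cos θ_z = 732 × 0.426397 = 312.1 W/m².

312 W/m²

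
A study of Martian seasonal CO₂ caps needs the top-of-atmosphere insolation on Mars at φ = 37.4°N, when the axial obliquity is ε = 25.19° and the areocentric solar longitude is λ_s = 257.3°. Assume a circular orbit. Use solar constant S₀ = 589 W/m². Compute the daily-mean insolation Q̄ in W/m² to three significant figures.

sin δ = sin 25.19° × sin 257.3° = -0.41521, so δ = -24.532°.
cos H₀ = −tan(+37.4°) tan(-24.532°) = 0.3490, H₀ = 1.2143 rad.
Bracket: H₀ sin φ sin δ + cos φ cos δ sin H₀ = 1.2143×0.60738×-0.41521 + 0.79441×0.90973×0.93714 = -0.306235 + 0.677270 = 0.371035.
Q̄ = (S₀/π) × [bracket] = (589/π) × 0.371035 = 69.56 W/m².

Q̄ ≈ 69.6 W/m²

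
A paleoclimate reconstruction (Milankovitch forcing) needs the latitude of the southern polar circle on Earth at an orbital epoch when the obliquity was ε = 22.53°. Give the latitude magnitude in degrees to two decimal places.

The polar circle is the lowest latitude that experiences at least one full rotation of continuous darkness at the northern-summer solstice; it lies at |φ| = 90° − ε = 90° − 22.53° = 67.47°.

67.47°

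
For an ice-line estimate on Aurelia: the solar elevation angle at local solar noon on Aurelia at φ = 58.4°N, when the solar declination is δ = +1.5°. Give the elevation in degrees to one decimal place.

33.1°

At local noon the hour angle is zero, so the zenith angle equals |φ − δ| = |+58.4° − (+1.500°)| = 56.900°.
Elevation = 90° − 56.900° = 33.1°.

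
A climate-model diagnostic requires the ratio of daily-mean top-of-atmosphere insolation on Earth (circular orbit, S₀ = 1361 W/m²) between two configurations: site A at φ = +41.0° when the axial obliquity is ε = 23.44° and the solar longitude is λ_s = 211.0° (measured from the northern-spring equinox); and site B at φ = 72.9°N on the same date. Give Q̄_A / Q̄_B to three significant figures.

Q̄_A / Q̄_B ≈ 10.8

— Configuration A (φ=+41.0°):
Solar declination: sin δ = sin ε · sin λ_s = sin 23.44° × sin 211.0° = -0.20488, so δ = -11.822°.
cos H₀ = −tan(+41.0°) tan(-11.822°) = 0.1820, H₀ = 1.3878 rad.
Bracket: H₀ sin φ sin δ + cos φ cos δ sin H₀ = 1.3878×0.65606×-0.20488 + 0.75471×0.97879×0.98331 = -0.186539 + 0.726374 = 0.539835.
Q̄ = (S₀/π) × [bracket] = (1361/π) × 0.539835 = 233.87 W/m².
— Configuration B (φ=+72.9°):
cos H₀ = −tan(+72.9°) tan(-11.822°) = 0.6804, H₀ = 0.8225 rad.
Bracket: H₀ sin φ sin δ + cos φ cos δ sin H₀ = 0.8225×0.95579×-0.20488 + 0.29404×0.97879×0.73285 = -0.161064 + 0.210917 = 0.049853.
Q̄ = (S₀/π) × [bracket] = (1361/π) × 0.049853 = 21.597 W/m².
Ratio Q̄_A / Q̄_B = 233.87 / 21.597 = 10.83.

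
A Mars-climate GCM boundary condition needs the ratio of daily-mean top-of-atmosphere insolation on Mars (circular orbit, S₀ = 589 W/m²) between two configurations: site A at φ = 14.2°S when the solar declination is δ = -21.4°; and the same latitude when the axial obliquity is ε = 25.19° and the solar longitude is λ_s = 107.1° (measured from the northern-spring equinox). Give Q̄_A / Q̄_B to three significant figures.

— Configuration A (φ=-14.2°):
cos H₀ = −tan(-14.2°) tan(-21.400°) = -0.0992, H₀ = 1.6701 rad.
Bracket: H₀ sin φ sin δ + cos φ cos δ sin H₀ = 1.6701×-0.24531×-0.36488 + 0.96945×0.93106×0.99507 = 0.149489 + 0.898166 = 1.047655.
Q̄ = (S₀/π) × [bracket] = (589/π) × 1.047655 = 196.42 W/m².
— Configuration B (φ=-14.2°):
Solar declination: sin δ = sin ε · sin λ_s = sin 25.19° × sin 107.1° = 0.40681, so δ = +24.004°.
cos H₀ = −tan(-14.2°) tan(+24.004°) = 0.1127, H₀ = 1.4579 rad.
Bracket: H₀ sin φ sin δ + cos φ cos δ sin H₀ = 1.4579×-0.24531×0.40681 + 0.96945×0.91351×0.99363 = -0.145490 + 0.879961 = 0.734471.
Q̄ = (S₀/π) × [bracket] = (589/π) × 0.734471 = 137.70 W/m².
Ratio Q̄_A / Q̄_B = 196.42 / 137.70 = 1.426.

Q̄_A / Q̄_B ≈ 1.43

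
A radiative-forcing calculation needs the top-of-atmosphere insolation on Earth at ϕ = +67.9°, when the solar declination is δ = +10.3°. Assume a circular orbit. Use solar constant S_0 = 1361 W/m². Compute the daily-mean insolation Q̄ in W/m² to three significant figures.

Q̄ ≈ 289 W/m²

cos h₀ = −tan(+67.9°) tan(+10.300°) = -0.4475, h₀ = 2.0348 rad.
Bracket: h₀ sin ϕ sin δ + cos ϕ cos δ sin h₀ = 2.0348×0.92653×0.17880 + 0.37622×0.98389×0.89426 = 0.337092 + 0.331018 = 0.668110.
Q̄ = (S_0/π) × [bracket] = (1361/π) × 0.668110 = 289.4 W/m².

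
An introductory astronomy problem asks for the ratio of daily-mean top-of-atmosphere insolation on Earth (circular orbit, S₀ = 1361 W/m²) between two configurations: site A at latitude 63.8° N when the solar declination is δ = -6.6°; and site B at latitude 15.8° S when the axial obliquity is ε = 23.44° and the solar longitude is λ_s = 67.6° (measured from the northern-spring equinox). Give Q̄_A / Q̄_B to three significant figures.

Q̄_A / Q̄_B ≈ 0.389

— Configuration A (φ=+63.8°):
cos H₀ = −tan(+63.8°) tan(-6.600°) = 0.2351, H₀ = 1.3334 rad.
Bracket: H₀ sin φ sin δ + cos φ cos δ sin H₀ = 1.3334×0.89726×-0.11494 + 0.44151×0.99337×0.97196 = -0.137515 + 0.426285 = 0.288770.
Q̄ = (S₀/π) × [bracket] = (1361/π) × 0.288770 = 125.10 W/m².
— Configuration B (φ=-15.8°):
Solar declination: sin δ = sin ε · sin λ_s = sin 23.44° × sin 67.6° = 0.36777, so δ = +21.578°.
cos H₀ = −tan(-15.8°) tan(+21.578°) = 0.1119, H₀ = 1.4586 rad.
Bracket: H₀ sin φ sin δ + cos φ cos δ sin H₀ = 1.4586×-0.27228×0.36777 + 0.96222×0.92992×0.99372 = -0.146059 + 0.889168 = 0.743109.
Q̄ = (S₀/π) × [bracket] = (1361/π) × 0.743109 = 321.93 W/m².
Ratio Q̄_A / Q̄_B = 125.10 / 321.93 = 0.3886.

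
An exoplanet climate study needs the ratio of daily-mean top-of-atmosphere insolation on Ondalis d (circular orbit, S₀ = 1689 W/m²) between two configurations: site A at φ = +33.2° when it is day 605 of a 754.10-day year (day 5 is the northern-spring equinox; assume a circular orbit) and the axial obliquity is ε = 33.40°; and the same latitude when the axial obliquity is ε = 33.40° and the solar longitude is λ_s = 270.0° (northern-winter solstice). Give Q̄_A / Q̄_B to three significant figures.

— Configuration A (φ=+33.2°):
Solar longitude: λ_s = 360° × (605 − 5)/754.10 = 286.434°.
sin δ = sin 33.40° × sin 286.434° = -0.52799, so δ = -31.870°.
cos H₀ = −tan(+33.2°) tan(-31.870°) = 0.4068, H₀ = 1.1518 rad.
Bracket: H₀ sin φ sin δ + cos φ cos δ sin H₀ = 1.1518×0.54756×-0.52799 + 0.83676×0.84925×0.91350 = -0.332993 + 0.649150 = 0.316157.
Q̄ = (S₀/π) × [bracket] = (1689/π) × 0.316157 = 169.97 W/m².
— Configuration B (φ=+33.2°):
Solar declination: sin δ = sin ε · sin λ_s = sin 33.40° × sin 270.0° = -0.55048, so δ = -33.400°.
cos H₀ = −tan(+33.2°) tan(-33.400°) = 0.4315, H₀ = 1.1247 rad.
Bracket: H₀ sin φ sin δ + cos φ cos δ sin H₀ = 1.1247×0.54756×-0.55048 + 0.83676×0.83485×0.90212 = -0.339008 + 0.630193 = 0.291185.
Q̄ = (S₀/π) × [bracket] = (1689/π) × 0.291185 = 156.55 W/m².
Ratio Q̄_A / Q̄_B = 169.97 / 156.55 = 1.086.

Q̄_A / Q̄_B ≈ 1.09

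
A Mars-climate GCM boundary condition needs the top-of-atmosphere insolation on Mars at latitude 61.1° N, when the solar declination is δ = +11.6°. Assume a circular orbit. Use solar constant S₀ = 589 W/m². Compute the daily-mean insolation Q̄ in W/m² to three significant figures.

cos H₀ = −tan(+61.1°) tan(+11.600°) = -0.3718, H₀ = 1.9518 rad.
Bracket: H₀ sin φ sin δ + cos φ cos δ sin H₀ = 1.9518×0.87546×0.20108 + 0.48328×0.97958×0.92829 = 0.343590 + 0.439463 = 0.783053.
Q̄ = (S₀/π) × [bracket] = (589/π) × 0.783053 = 146.8 W/m².

Q̄ ≈ 147 W/m²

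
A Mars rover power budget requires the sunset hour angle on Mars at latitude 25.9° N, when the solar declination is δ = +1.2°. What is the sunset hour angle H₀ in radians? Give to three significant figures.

cos H₀ = −tan φ · tan δ = −tan(+25.9°) × tan(+1.200°) = -0.0102, so H₀ = 1.5810 rad = 90.58°.

H₀ = 1.58 rad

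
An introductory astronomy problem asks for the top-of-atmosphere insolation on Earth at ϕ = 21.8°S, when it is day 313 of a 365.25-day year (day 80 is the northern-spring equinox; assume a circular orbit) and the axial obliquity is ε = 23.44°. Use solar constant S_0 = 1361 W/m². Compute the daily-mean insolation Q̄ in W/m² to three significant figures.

Q̄ ≈ 463 W/m²

Solar longitude: L_s = 360° × (313 − 80)/365.25 = 229.651°.
sin δ = sin 23.44° × sin 229.651° = -0.30316, so δ = -17.648°.
cos h₀ = −tan(-21.8°) tan(-17.648°) = -0.1272, h₀ = 1.6984 rad.
Bracket: h₀ sin ϕ sin δ + cos ϕ cos δ sin h₀ = 1.6984×-0.37137×-0.30316 + 0.92849×0.95294×0.99187 = 0.191214 + 0.877602 = 1.068816.
Q̄ = (S_0/π) × [bracket] = (1361/π) × 1.068816 = 463.0 W/m².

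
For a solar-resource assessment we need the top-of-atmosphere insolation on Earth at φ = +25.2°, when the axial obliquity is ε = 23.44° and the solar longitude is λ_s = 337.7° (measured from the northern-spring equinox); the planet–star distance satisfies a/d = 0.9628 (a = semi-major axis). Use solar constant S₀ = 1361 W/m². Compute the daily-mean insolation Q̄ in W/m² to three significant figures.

Q̄ ≈ 320 W/m²

Solar declination: sin δ = sin ε · sin λ_s = sin 23.44° × sin 337.7° = -0.15094, so δ = -8.682°.
cos H₀ = −tan(+25.2°) tan(-8.682°) = 0.0719, H₀ = 1.4989 rad.
Bracket: H₀ sin φ sin δ + cos φ cos δ sin H₀ = 1.4989×0.42578×-0.15094 + 0.90483×0.98854×0.99742 = -0.096330 + 0.892153 = 0.795823.
Inverse-square distance factor (a/d)² = 0.9628² = 0.926984.
Q̄ = (S₀/π) × 0.926984 × [bracket] = (1361/π) × 0.926984 × 0.795823 = 319.6 W/m².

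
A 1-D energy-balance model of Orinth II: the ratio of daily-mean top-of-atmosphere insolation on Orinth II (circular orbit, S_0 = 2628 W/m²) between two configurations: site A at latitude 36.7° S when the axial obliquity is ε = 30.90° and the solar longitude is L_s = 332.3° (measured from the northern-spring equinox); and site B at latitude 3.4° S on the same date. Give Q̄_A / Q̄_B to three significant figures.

— Configuration A (ϕ=-36.7°):
Solar declination: sin δ = sin ε · sin L_s = sin 30.90° × sin 332.3° = -0.23872, so δ = -13.811°.
cos h₀ = −tan(-36.7°) tan(-13.811°) = -0.1832, h₀ = 1.7551 rad.
Bracket: h₀ sin ϕ sin δ + cos ϕ cos δ sin h₀ = 1.7551×-0.59763×-0.23872 + 0.80178×0.97109×0.98307 = 0.250394 + 0.765419 = 1.015813.
Q̄ = (S_0/π) × [bracket] = (2628/π) × 1.015813 = 849.75 W/m².
— Configuration B (ϕ=-3.4°):
cos h₀ = −tan(-3.4°) tan(-13.811°) = -0.0146, h₀ = 1.5854 rad.
Bracket: h₀ sin ϕ sin δ + cos ϕ cos δ sin h₀ = 1.5854×-0.05931×-0.23872 + 0.99824×0.97109×0.99989 = 0.022447 + 0.969274 = 0.991721.
Q̄ = (S_0/π) × [bracket] = (2628/π) × 0.991721 = 829.59 W/m².
Ratio Q̄_A / Q̄_B = 849.75 / 829.59 = 1.024.

Q̄_A / Q̄_B ≈ 1.02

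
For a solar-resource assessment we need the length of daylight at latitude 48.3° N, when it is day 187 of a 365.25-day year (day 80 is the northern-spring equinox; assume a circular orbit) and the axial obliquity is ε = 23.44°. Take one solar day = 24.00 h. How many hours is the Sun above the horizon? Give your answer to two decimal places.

15.70 h

Solar longitude: L_s = 360° × (187 − 80)/365.25 = 105.462°.
sin δ = sin 23.44° × sin 105.462° = 0.38339, so δ = +22.544°.
cos h₀ = −tan ϕ · tan δ = −tan(+48.3°) × tan(+22.544°) = -0.4659, so h₀ = 2.0555 rad = 117.77°.
Daylight = 2h₀/(2π) × 24.00 h = (2.0555/π) × 24.00 = 15.70 h.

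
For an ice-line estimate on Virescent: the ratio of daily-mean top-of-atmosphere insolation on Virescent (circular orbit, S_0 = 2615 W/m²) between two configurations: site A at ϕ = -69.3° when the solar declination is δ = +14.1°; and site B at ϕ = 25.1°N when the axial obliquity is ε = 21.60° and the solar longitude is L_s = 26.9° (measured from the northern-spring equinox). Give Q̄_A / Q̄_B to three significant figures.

Q̄_A / Q̄_B ≈ 0.0634

— Configuration A (ϕ=-69.3°):
cos h₀ = −tan(-69.3°) tan(+14.100°) = 0.6647, h₀ = 0.8437 rad.
Bracket: h₀ sin ϕ sin δ + cos ϕ cos δ sin h₀ = 0.8437×-0.93544×0.24362 + 0.35347×0.96987×0.74708 = -0.192272 + 0.256114 = 0.063842.
Q̄ = (S_0/π) × [bracket] = (2615/π) × 0.063842 = 53.141 W/m².
— Configuration B (ϕ=+25.1°):
Solar declination: sin δ = sin ε · sin L_s = sin 21.60° × sin 26.9° = 0.16655, so δ = +9.587°.
cos h₀ = −tan(+25.1°) tan(+9.587°) = -0.0791, h₀ = 1.6500 rad.
Bracket: h₀ sin ϕ sin δ + cos ϕ cos δ sin h₀ = 1.6500×0.42420×0.16655 + 0.90557×0.98603×0.99686 = 0.116573 + 0.890115 = 1.006688.
Q̄ = (S_0/π) × [bracket] = (2615/π) × 1.006688 = 837.95 W/m².
Ratio Q̄_A / Q̄_B = 53.141 / 837.95 = 0.06342.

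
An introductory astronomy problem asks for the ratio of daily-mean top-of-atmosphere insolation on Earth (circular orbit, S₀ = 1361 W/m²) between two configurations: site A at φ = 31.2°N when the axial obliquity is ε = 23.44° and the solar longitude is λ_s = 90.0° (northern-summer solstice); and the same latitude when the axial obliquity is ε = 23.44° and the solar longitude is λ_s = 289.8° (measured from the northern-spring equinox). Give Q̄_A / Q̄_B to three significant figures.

Q̄_A / Q̄_B ≈ 2.22

— Configuration A (φ=+31.2°):
Solar declination: sin δ = sin ε · sin λ_s = sin 23.44° × sin 90.0° = 0.39779, so δ = +23.440°.
cos H₀ = −tan(+31.2°) tan(+23.440°) = -0.2626, H₀ = 1.8365 rad.
Bracket: H₀ sin φ sin δ + cos φ cos δ sin H₀ = 1.8365×0.51803×0.39779 + 0.85536×0.91748×0.96491 = 0.378442 + 0.757238 = 1.135680.
Q̄ = (S₀/π) × [bracket] = (1361/π) × 1.135680 = 492.00 W/m².
— Configuration B (φ=+31.2°):
Solar declination: sin δ = sin ε · sin λ_s = sin 23.44° × sin 289.8° = -0.37427, so δ = -21.979°.
cos H₀ = −tan(+31.2°) tan(-21.979°) = 0.2444, H₀ = 1.3239 rad.
Bracket: H₀ sin φ sin δ + cos φ cos δ sin H₀ = 1.3239×0.51803×-0.37427 + 0.85536×0.92732×0.96967 = -0.256682 + 0.769135 = 0.512453.
Q̄ = (S₀/π) × [bracket] = (1361/π) × 0.512453 = 222.00 W/m².
Ratio Q̄_A / Q̄_B = 492.00 / 222.00 = 2.216.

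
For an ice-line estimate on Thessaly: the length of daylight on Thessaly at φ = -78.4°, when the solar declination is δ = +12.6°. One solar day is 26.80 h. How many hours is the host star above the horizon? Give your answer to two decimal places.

cos H₀ = −tan φ · tan δ = 1.0889 ≥ 1, so the host star never rises (polar night) and H₀ = 0.
Daylight = 2H₀/(2π) × 26.80 h = (0.0000/π) × 26.80 = 0.00 h.

0.00 h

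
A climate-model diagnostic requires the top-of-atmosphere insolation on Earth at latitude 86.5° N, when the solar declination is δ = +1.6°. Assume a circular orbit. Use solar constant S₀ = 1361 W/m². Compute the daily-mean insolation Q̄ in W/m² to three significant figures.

cos H₀ = −tan(+86.5°) tan(+1.600°) = -0.4567, H₀ = 2.0451 rad.
Bracket: H₀ sin φ sin δ + cos φ cos δ sin H₀ = 2.0451×0.99813×0.02792 + 0.06105×0.99961×0.88962 = 0.056992 + 0.054290 = 0.111282.
Q̄ = (S₀/π) × [bracket] = (1361/π) × 0.111282 = 48.21 W/m².

Q̄ ≈ 48.2 W/m²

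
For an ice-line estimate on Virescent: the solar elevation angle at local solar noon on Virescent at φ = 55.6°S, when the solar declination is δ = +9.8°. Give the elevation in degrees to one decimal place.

At local noon the hour angle is zero, so the zenith angle equals |φ − δ| = |-55.6° − (+9.800°)| = 65.400°.
Elevation = 90° − 65.400° = 24.6°.

24.6°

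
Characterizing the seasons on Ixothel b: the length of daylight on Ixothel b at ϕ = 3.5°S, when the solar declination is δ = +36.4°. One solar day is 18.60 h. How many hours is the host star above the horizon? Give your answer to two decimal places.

cos h₀ = −tan ϕ · tan δ = −tan(-3.5°) × tan(+36.400°) = 0.0451, so h₀ = 1.5257 rad = 87.42°.
Daylight = 2h₀/(2π) × 18.60 h = (1.5257/π) × 18.60 = 9.03 h.

9.03 h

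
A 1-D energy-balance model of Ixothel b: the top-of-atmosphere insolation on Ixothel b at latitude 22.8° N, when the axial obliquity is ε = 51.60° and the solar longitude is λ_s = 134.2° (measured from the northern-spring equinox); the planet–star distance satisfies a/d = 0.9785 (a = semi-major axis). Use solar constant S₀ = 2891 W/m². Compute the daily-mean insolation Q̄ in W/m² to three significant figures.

Q̄ ≈ 1.00e+03 W/m²

Solar declination: sin δ = sin ε · sin λ_s = sin 51.60° × sin 134.2° = 0.56184, so δ = +34.183°.
cos H₀ = −tan(+22.8°) tan(+34.183°) = -0.2855, H₀ = 1.8603 rad.
Bracket: H₀ sin φ sin δ + cos φ cos δ sin H₀ = 1.8603×0.38752×0.56184 + 0.92186×0.82725×0.95838 = 0.405032 + 0.730869 = 1.135901.
Inverse-square distance factor (a/d)² = 0.9785² = 0.957462.
Q̄ = (S₀/π) × 0.957462 × [bracket] = (2891/π) × 0.957462 × 1.135901 = 1001 W/m².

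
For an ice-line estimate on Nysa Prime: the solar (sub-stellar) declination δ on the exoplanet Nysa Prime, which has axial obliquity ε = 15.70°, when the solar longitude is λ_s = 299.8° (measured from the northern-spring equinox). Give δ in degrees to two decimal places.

δ = -13.58°

sin δ = sin ε · sin λ_s = sin 15.70° × sin 299.8° = -0.234818.
δ = arcsin(-0.234818) = -13.58°.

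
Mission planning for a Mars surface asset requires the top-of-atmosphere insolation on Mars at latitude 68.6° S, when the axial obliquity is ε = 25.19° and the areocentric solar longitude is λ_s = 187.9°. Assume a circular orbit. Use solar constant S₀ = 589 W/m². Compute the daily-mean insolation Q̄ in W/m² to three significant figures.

Q̄ ≈ 85.1 W/m²

sin δ = sin 25.19° × sin 187.9° = -0.05850, so δ = -3.354°.
cos H₀ = −tan(-68.6°) tan(-3.354°) = -0.1495, H₀ = 1.7209 rad.
Bracket: H₀ sin φ sin δ + cos φ cos δ sin H₀ = 1.7209×-0.93106×-0.05850 + 0.36488×0.99829×0.98876 = 0.093732 + 0.360162 = 0.453894.
Q̄ = (S₀/π) × [bracket] = (589/π) × 0.453894 = 85.10 W/m².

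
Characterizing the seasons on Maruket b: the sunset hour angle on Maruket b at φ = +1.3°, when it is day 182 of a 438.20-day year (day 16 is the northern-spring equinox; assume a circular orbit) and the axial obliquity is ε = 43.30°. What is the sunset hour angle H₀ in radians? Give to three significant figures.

Solar longitude: λ_s = 360° × (182 − 16)/438.20 = 136.376°.
sin δ = sin 43.30° × sin 136.376° = 0.47316, so δ = +28.240°.
cos H₀ = −tan φ · tan δ = −tan(+1.3°) × tan(+28.240°) = -0.0122, so H₀ = 1.5830 rad = 90.70°.

H₀ = 1.58 rad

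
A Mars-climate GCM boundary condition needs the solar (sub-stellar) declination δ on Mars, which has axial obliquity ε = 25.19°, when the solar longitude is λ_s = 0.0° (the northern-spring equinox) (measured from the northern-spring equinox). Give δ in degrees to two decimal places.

δ = +0.00°

sin δ = sin ε · sin λ_s = sin 25.19° × sin 0.0° = 0.000000.
δ = arcsin(0.000000) = +0.00°.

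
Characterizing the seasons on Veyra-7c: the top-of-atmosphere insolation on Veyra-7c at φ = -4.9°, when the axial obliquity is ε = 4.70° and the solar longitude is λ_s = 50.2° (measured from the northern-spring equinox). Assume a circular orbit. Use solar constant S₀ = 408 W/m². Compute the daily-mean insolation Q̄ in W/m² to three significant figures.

Solar declination: sin δ = sin ε · sin λ_s = sin 4.70° × sin 50.2° = 0.06295, so δ = +3.609°.
cos H₀ = −tan(-4.9°) tan(+3.609°) = 0.0054, H₀ = 1.5654 rad.
Bracket: H₀ sin φ sin δ + cos φ cos δ sin H₀ = 1.5654×-0.08542×0.06295 + 0.99635×0.99802×0.99999 = -0.008417 + 0.994367 = 0.985950.
Q̄ = (S₀/π) × [bracket] = (408/π) × 0.985950 = 128.0 W/m².

Q̄ ≈ 128 W/m²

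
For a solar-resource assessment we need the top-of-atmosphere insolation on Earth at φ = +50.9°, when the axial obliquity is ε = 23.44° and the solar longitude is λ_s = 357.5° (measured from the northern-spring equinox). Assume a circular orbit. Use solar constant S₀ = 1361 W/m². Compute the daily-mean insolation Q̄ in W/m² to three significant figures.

Q̄ ≈ 264 W/m²

Solar declination: sin δ = sin ε · sin λ_s = sin 23.44° × sin 357.5° = -0.01735, so δ = -0.994°.
cos H₀ = −tan(+50.9°) tan(-0.994°) = 0.0214, H₀ = 1.5494 rad.
Bracket: H₀ sin φ sin δ + cos φ cos δ sin H₀ = 1.5494×0.77605×-0.01735 + 0.63068×0.99985×0.99977 = -0.020862 + 0.630440 = 0.609578.
Q̄ = (S₀/π) × [bracket] = (1361/π) × 0.609578 = 264.1 W/m².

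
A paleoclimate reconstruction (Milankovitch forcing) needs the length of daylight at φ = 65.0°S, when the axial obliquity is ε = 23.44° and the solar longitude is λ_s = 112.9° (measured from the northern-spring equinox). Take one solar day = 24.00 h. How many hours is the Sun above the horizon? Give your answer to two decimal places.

Solar declination: sin δ = sin ε · sin λ_s = sin 23.44° × sin 112.9° = 0.36644, so δ = +21.496°.
cos H₀ = −tan φ · tan δ = −tan(-65.0°) × tan(+21.496°) = 0.8446, so H₀ = 0.5650 rad = 32.37°.
Daylight = 2H₀/(2π) × 24.00 h = (0.5650/π) × 24.00 = 4.32 h.

4.32 h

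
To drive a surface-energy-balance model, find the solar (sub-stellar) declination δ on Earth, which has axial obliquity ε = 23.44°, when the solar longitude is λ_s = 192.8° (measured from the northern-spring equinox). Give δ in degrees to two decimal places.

δ = -5.06°

sin δ = sin ε · sin λ_s = sin 23.44° × sin 192.8° = -0.088129.
δ = arcsin(-0.088129) = -5.06°.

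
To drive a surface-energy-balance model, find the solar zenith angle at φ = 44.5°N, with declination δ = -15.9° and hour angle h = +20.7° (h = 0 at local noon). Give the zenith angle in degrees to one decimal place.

θ_z = 63.3°

cos θ_z = sin φ sin δ + cos φ cos δ cos h = -0.192021 + 0.641679 = 0.449658.
θ_z = arccos(0.449658) = 63.3°.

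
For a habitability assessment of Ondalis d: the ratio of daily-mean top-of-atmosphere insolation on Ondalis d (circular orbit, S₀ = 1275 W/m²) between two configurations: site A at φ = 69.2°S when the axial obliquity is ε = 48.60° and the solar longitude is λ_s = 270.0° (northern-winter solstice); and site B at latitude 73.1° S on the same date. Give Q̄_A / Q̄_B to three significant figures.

Q̄_A / Q̄_B ≈ 0.977

— Configuration A (φ=-69.2°):
Solar declination: sin δ = sin ε · sin λ_s = sin 48.60° × sin 270.0° = -0.75011, so δ = -48.600°.
cos H₀ = −tan(-69.2°) tan(-48.600°) = -2.9860 ≤ −1 ⇒ polar day, H₀ = π.
Bracket: H₀ sin φ sin δ + cos φ cos δ sin H₀ = 3.1416×-0.93483×-0.75011 + 0.35511×0.66131×0.00000 = 2.202970 + 0.000000 = 2.202970.
Q̄ = (S₀/π) × [bracket] = (1275/π) × 2.202970 = 894.06 W/m².
— Configuration B (φ=-73.1°):
cos H₀ = −tan(-73.1°) tan(-48.600°) = -3.7333 ≤ −1 ⇒ polar day, H₀ = π.
Bracket: H₀ sin φ sin δ + cos φ cos δ sin H₀ = 3.1416×-0.95681×-0.75011 + 0.29070×0.66131×0.00000 = 2.254766 + 0.000000 = 2.254766.
Q̄ = (S₀/π) × [bracket] = (1275/π) × 2.254766 = 915.09 W/m².
Ratio Q̄_A / Q̄_B = 894.06 / 915.09 = 0.9770.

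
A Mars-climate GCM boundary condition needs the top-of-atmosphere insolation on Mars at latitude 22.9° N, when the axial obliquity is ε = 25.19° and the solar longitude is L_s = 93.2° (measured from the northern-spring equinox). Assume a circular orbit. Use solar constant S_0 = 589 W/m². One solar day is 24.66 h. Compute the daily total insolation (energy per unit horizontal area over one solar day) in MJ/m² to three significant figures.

Solar declination: sin δ = sin ε · sin L_s = sin 25.19° × sin 93.2° = 0.42496, so δ = +25.148°.
cos h₀ = −tan(+22.9°) tan(+25.148°) = -0.1983, h₀ = 1.7704 rad.
Bracket: h₀ sin ϕ sin δ + cos ϕ cos δ sin h₀ = 1.7704×0.38912×0.42496 + 0.92119×0.90521×0.98014 = 0.292754 + 0.817310 = 1.110064.
Q̄ = (S_0/π) × [bracket] = (589/π) × 1.110064 = 208.12 W/m².
Daily total = Q̄ × 24.66 h × 3600 s/h = 208.12 × 24.66 × 3600 / 10⁶ = 18.48 MJ/m².

18.5 MJ/m²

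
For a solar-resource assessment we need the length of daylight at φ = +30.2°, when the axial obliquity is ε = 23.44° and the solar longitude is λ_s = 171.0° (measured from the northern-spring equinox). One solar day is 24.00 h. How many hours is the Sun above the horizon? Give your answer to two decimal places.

12.28 h

Solar declination: sin δ = sin ε · sin λ_s = sin 23.44° × sin 171.0° = 0.06223, so δ = +3.568°.
cos H₀ = −tan φ · tan δ = −tan(+30.2°) × tan(+3.568°) = -0.0363, so H₀ = 1.6071 rad = 92.08°.
Daylight = 2H₀/(2π) × 24.00 h = (1.6071/π) × 24.00 = 12.28 h.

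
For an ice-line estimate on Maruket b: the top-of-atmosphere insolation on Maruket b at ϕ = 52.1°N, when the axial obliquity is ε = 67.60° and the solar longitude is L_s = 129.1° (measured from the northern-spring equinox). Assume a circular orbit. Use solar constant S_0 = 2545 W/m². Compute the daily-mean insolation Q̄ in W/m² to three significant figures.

Q̄ ≈ 1.44e+03 W/m²

Solar declination: sin δ = sin ε · sin L_s = sin 67.60° × sin 129.1° = 0.71749, so δ = +45.848°.
cos h₀ = −tan(+52.1°) tan(+45.848°) = -1.3231 ≤ −1 ⇒ polar day, h₀ = π.
Bracket: h₀ sin ϕ sin δ + cos ϕ cos δ sin h₀ = 3.1416×0.78908×0.71749 + 0.61429×0.69657×0.00000 = 1.778639 + 0.000000 = 1.778639.
Q̄ = (S_0/π) × [bracket] = (2545/π) × 1.778639 = 1441 W/m².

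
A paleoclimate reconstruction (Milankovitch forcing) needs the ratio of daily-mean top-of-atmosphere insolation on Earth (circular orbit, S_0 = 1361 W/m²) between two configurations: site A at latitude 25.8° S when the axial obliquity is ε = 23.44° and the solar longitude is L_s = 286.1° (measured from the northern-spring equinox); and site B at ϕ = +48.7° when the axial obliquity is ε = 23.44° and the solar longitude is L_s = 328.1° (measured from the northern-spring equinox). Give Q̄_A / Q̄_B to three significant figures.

— Configuration A (ϕ=-25.8°):
Solar declination: sin δ = sin ε · sin L_s = sin 23.44° × sin 286.1° = -0.38219, so δ = -22.469°.
cos h₀ = −tan(-25.8°) tan(-22.469°) = -0.1999, h₀ = 1.7721 rad.
Bracket: h₀ sin ϕ sin δ + cos ϕ cos δ sin h₀ = 1.7721×-0.43523×-0.38219 + 0.90032×0.92409×0.97981 = 0.294772 + 0.815179 = 1.109951.
Q̄ = (S_0/π) × [bracket] = (1361/π) × 1.109951 = 480.85 W/m².
— Configuration B (ϕ=+48.7°):
Solar declination: sin δ = sin ε · sin L_s = sin 23.44° × sin 328.1° = -0.21021, so δ = -12.134°.
cos h₀ = −tan(+48.7°) tan(-12.134°) = 0.2447, h₀ = 1.3235 rad.
Bracket: h₀ sin ϕ sin δ + cos ϕ cos δ sin h₀ = 1.3235×0.75126×-0.21021 + 0.66000×0.97766×0.96959 = -0.209010 + 0.625633 = 0.416623.
Q̄ = (S_0/π) × [bracket] = (1361/π) × 0.416623 = 180.49 W/m².
Ratio Q̄_A / Q̄_B = 480.85 / 180.49 = 2.664.

Q̄_A / Q̄_B ≈ 2.66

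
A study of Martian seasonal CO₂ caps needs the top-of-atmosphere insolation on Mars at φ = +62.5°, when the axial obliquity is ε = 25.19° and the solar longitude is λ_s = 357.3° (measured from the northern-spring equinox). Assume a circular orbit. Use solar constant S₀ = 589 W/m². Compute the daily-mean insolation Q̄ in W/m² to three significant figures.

Q̄ ≈ 81.4 W/m²

Solar declination: sin δ = sin ε · sin λ_s = sin 25.19° × sin 357.3° = -0.02005, so δ = -1.149°.
cos H₀ = −tan(+62.5°) tan(-1.149°) = 0.0385, H₀ = 1.5323 rad.
Bracket: H₀ sin φ sin δ + cos φ cos δ sin H₀ = 1.5323×0.88701×-0.02005 + 0.46175×0.99980×0.99926 = -0.027251 + 0.461316 = 0.434065.
Q̄ = (S₀/π) × [bracket] = (589/π) × 0.434065 = 81.38 W/m².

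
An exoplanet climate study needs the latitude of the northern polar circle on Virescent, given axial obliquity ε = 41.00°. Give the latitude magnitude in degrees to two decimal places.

The polar circle is the lowest latitude that experiences at least one full rotation of continuous daylight at the northern-summer solstice; it lies at |ϕ| = 90° − ε = 90° − 41.00° = 49.00°.

49.00°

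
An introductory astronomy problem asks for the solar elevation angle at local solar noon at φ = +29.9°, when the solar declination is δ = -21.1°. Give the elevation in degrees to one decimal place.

At local noon the hour angle is zero, so the zenith angle equals |φ − δ| = |+29.9° − (-21.100°)| = 51.000°.
Elevation = 90° − 51.000° = 39.0°.

39.0°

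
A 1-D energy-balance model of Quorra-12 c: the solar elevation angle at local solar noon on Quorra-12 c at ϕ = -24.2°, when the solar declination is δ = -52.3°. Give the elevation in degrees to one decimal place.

At local noon the hour angle is zero, so the zenith angle equals |ϕ − δ| = |-24.2° − (-52.300°)| = 28.100°.
Elevation = 90° − 28.100° = 61.9°.

61.9°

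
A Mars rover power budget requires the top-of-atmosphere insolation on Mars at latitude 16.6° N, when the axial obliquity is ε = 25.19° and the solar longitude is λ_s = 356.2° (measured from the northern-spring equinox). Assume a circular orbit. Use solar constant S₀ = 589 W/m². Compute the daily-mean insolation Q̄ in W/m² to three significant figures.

Q̄ ≈ 177 W/m²

Solar declination: sin δ = sin ε · sin λ_s = sin 25.19° × sin 356.2° = -0.02821, so δ = -1.616°.
cos H₀ = −tan(+16.6°) tan(-1.616°) = 0.0084, H₀ = 1.5624 rad.
Bracket: H₀ sin φ sin δ + cos φ cos δ sin H₀ = 1.5624×0.28569×-0.02821 + 0.95832×0.99960×0.99996 = -0.012592 + 0.957898 = 0.945306.
Q̄ = (S₀/π) × [bracket] = (589/π) × 0.945306 = 177.2 W/m².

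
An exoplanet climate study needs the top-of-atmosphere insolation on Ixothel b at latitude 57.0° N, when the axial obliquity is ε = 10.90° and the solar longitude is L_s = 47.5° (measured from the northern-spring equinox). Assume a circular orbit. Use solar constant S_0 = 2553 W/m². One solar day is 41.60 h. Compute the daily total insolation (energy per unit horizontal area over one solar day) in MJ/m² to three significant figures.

Solar declination: sin δ = sin ε · sin L_s = sin 10.90° × sin 47.5° = 0.13942, so δ = +8.014°.
cos h₀ = −tan(+57.0°) tan(+8.014°) = -0.2168, h₀ = 1.7893 rad.
Bracket: h₀ sin ϕ sin δ + cos ϕ cos δ sin h₀ = 1.7893×0.83867×0.13942 + 0.54464×0.99023×0.97622 = 0.209218 + 0.526494 = 0.735712.
Q̄ = (S_0/π) × [bracket] = (2553/π) × 0.735712 = 597.87 W/m².
Daily total = Q̄ × 41.60 h × 3600 s/h = 597.87 × 41.60 × 3600 / 10⁶ = 89.54 MJ/m².

89.5 MJ/m²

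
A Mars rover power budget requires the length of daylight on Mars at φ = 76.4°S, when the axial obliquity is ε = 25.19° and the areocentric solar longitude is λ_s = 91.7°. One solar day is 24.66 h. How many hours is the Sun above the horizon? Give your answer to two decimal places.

0.00 h

sin δ = sin 25.19° × sin 91.7° = 0.42543, so δ = +25.178°.
cos H₀ = −tan φ · tan δ = 1.9432 ≥ 1, so the Sun never rises (polar night) and H₀ = 0.
Daylight = 2H₀/(2π) × 24.66 h = (0.0000/π) × 24.66 = 0.00 h.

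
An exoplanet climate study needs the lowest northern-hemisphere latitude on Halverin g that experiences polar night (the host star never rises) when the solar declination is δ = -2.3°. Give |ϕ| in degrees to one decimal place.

Polar night requires cos h₀ = −tan ϕ tan δ ≥ 1, i.e. tan ϕ tan δ ≤ −1.
The boundary is |tan ϕ| · |tan δ| = 1, so |ϕ| = 90° − |δ| = 90° − 2.3° = 87.7° in the northern hemisphere.

|ϕ| = 87.7°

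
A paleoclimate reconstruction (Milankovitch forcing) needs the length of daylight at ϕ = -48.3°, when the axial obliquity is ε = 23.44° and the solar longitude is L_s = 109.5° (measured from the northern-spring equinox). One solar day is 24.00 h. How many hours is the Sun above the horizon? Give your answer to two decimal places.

8.40 h

Solar declination: sin δ = sin ε · sin L_s = sin 23.44° × sin 109.5° = 0.37497, so δ = +22.023°.
cos h₀ = −tan ϕ · tan δ = −tan(-48.3°) × tan(+22.023°) = 0.4540, so h₀ = 1.0996 rad = 63.00°.
Daylight = 2h₀/(2π) × 24.00 h = (1.0996/π) × 24.00 = 8.40 h.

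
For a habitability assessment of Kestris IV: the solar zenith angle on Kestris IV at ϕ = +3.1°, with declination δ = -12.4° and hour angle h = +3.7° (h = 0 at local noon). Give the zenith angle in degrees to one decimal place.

cos θ_z = sin ϕ sin δ + cos ϕ cos δ cos h = -0.011613 + 0.973210 = 0.961597.
θ_z = arccos(0.961597) = 15.9°.

θ_z = 15.9°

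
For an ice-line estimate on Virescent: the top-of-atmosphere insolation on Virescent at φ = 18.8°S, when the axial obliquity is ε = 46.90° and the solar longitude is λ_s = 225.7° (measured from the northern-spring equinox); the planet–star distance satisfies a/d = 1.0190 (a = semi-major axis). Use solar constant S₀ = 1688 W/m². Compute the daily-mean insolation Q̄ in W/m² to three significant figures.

Solar declination: sin δ = sin ε · sin λ_s = sin 46.90° × sin 225.7° = -0.52257, so δ = -31.505°.
cos H₀ = −tan(-18.8°) tan(-31.505°) = -0.2087, H₀ = 1.7810 rad.
Bracket: H₀ sin φ sin δ + cos φ cos δ sin H₀ = 1.7810×-0.32227×-0.52257 + 0.94665×0.85260×0.97799 = 0.299936 + 0.789349 = 1.089285.
Inverse-square distance factor (a/d)² = 1.0190² = 1.038361.
Q̄ = (S₀/π) × 1.038361 × [bracket] = (1688/π) × 1.038361 × 1.089285 = 607.7 W/m².

Q̄ ≈ 608 W/m²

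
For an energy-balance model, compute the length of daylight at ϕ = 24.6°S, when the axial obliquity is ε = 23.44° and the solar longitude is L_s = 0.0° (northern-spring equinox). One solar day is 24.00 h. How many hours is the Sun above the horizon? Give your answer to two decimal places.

12.00 h

Solar declination: sin δ = sin ε · sin L_s = sin 23.44° × sin 0.0° = 0.00000, so δ = +0.000°.
cos h₀ = −tan ϕ · tan δ = −tan(-24.6°) × tan(+0.000°) = 0.0000, so h₀ = 1.5708 rad = 90.00°.
Daylight = 2h₀/(2π) × 24.00 h = (1.5708/π) × 24.00 = 12.00 h.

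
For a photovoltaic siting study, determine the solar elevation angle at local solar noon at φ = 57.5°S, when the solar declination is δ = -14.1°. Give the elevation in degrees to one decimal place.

At local noon the hour angle is zero, so the zenith angle equals |φ − δ| = |-57.5° − (-14.100°)| = 43.400°.
Elevation = 90° − 43.400° = 46.6°.

46.6°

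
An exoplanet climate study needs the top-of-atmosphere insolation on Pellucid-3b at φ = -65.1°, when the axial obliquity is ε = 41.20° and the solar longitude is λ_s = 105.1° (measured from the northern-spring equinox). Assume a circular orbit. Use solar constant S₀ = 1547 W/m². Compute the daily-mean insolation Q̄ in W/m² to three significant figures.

Solar declination: sin δ = sin ε · sin λ_s = sin 41.20° × sin 105.1° = 0.63595, so δ = +39.490°.
cos H₀ = −tan(-65.1°) tan(+39.490°) = 1.7753 ≥ 1 ⇒ polar night, H₀ = 0 and Q̄ = 0.

Q̄ ≈ 0.00 W/m²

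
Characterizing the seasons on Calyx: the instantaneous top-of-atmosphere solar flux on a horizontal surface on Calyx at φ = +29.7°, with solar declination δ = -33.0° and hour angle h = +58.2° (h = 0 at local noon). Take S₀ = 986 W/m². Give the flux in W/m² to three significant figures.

112 W/m²

cos θ_z = sin φ sin δ + cos φ cos δ cos h = -0.269846 + 0.383885 = 0.114039.
Flux = S₀ · cos θ_z = 986 × 0.114039 = 112.4 W/m².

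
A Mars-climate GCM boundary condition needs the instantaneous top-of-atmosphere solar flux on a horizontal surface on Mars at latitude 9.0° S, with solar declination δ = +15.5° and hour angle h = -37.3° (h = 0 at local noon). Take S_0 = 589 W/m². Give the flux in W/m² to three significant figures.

421 W/m²

cos θ_z = sin ϕ sin δ + cos ϕ cos δ cos h = -0.041805 + 0.757105 = 0.715300.
Flux = S_0 · cos θ_z = 589 × 0.715300 = 421.3 W/m².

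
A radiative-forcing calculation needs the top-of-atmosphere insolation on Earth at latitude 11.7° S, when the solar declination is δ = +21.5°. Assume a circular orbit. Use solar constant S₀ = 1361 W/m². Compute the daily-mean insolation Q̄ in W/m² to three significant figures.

Q̄ ≈ 345 W/m²

cos H₀ = −tan(-11.7°) tan(+21.500°) = 0.0816, H₀ = 1.4891 rad.
Bracket: H₀ sin φ sin δ + cos φ cos δ sin H₀ = 1.4891×-0.20279×0.36650 + 0.97922×0.93042×0.99667 = -0.110674 + 0.908052 = 0.797378.
Q̄ = (S₀/π) × [bracket] = (1361/π) × 0.797378 = 345.4 W/m².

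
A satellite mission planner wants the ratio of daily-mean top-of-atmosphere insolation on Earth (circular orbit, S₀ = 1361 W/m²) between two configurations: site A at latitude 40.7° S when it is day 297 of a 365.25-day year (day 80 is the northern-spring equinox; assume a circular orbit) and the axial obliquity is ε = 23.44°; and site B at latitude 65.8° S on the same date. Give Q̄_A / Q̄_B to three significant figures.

Q̄_A / Q̄_B ≈ 1.27

— Configuration A (φ=-40.7°):
Solar longitude: λ_s = 360° × (297 − 80)/365.25 = 213.881°.
sin δ = sin 23.44° × sin 213.881° = -0.22175, so δ = -12.812°.
cos H₀ = −tan(-40.7°) tan(-12.812°) = -0.1956, H₀ = 1.7677 rad.
Bracket: H₀ sin φ sin δ + cos φ cos δ sin H₀ = 1.7677×-0.65210×-0.22175 + 0.75813×0.97510×0.98068 = 0.255615 + 0.724970 = 0.980585.
Q̄ = (S₀/π) × [bracket] = (1361/π) × 0.980585 = 424.81 W/m².
— Configuration B (φ=-65.8°):
cos H₀ = −tan(-65.8°) tan(-12.812°) = -0.5060, H₀ = 2.1014 rad.
Bracket: H₀ sin φ sin δ + cos φ cos δ sin H₀ = 2.1014×-0.91212×-0.22175 + 0.40992×0.97510×0.86252 = 0.425035 + 0.344760 = 0.769795.
Q̄ = (S₀/π) × [bracket] = (1361/π) × 0.769795 = 333.49 W/m².
Ratio Q̄_A / Q̄_B = 424.81 / 333.49 = 1.274.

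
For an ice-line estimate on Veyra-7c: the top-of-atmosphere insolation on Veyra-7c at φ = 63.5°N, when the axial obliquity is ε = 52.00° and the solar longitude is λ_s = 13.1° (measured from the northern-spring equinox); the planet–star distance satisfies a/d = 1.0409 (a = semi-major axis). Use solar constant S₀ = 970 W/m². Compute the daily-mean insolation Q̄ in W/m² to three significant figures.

Q̄ ≈ 241 W/m²

Solar declination: sin δ = sin ε · sin λ_s = sin 52.00° × sin 13.1° = 0.17860, so δ = +10.288°.
cos H₀ = −tan(+63.5°) tan(+10.288°) = -0.3641, H₀ = 1.9434 rad.
Bracket: H₀ sin φ sin δ + cos φ cos δ sin H₀ = 1.9434×0.89493×0.17860 + 0.44620×0.98392×0.93137 = 0.310622 + 0.408895 = 0.719517.
Inverse-square distance factor (a/d)² = 1.0409² = 1.083473.
Q̄ = (S₀/π) × 1.083473 × [bracket] = (970/π) × 1.083473 × 0.719517 = 240.7 W/m².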